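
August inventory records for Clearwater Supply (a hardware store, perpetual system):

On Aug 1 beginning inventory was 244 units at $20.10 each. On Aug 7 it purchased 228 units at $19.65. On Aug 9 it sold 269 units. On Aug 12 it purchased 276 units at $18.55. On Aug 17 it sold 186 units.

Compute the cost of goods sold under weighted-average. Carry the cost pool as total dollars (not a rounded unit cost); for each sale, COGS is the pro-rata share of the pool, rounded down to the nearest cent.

After Aug 1: 244 on hand, pool $4,904.40 (≈ $20.1000 each)
After Aug 7: 472 on hand, pool $9,384.60 (≈ $19.8826 each)
Aug 9, sell 269: 269/472 × $9,384.60 → $5,348.42
After Aug 12: 479 on hand, pool $9,155.98 (≈ $19.1148 each)
Aug 17, sell 186: 186/479 × $9,155.98 → $3,555.34
Total COGS = $5,348.42 + $3,555.34 = $8,903.76
Ending inventory (cost pool remaining) = $5,600.64
Check: goods available $14,504.40 = COGS $8,903.76 + ending $5,600.64

COGS = $8,903.76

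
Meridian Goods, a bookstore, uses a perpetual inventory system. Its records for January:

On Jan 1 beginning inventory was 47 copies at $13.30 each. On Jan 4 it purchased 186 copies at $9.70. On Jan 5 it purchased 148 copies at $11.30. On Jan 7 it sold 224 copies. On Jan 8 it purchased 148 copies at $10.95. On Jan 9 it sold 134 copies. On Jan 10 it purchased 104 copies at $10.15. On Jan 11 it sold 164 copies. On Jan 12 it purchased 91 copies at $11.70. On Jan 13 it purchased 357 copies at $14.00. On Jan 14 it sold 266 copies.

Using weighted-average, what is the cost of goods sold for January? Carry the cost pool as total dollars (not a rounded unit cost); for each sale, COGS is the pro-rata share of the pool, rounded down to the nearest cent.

After Jan 1: 47 on hand, pool $625.10 (≈ $13.3000 each)
After Jan 4: 233 on hand, pool $2,429.30 (≈ $10.4262 each)
After Jan 5: 381 on hand, pool $4,101.70 (≈ $10.7656 each)
Jan 7, sell 224: 224/381 × $4,101.70 → $2,411.49
After Jan 8: 305 on hand, pool $3,310.81 (≈ $10.8551 each)
Jan 9, sell 134: 134/305 × $3,310.81 → $1,454.58
After Jan 10: 275 on hand, pool $2,911.83 (≈ $10.5885 each)
Jan 11, sell 164: 164/275 × $2,911.83 → $1,736.50
After Jan 12: 202 on hand, pool $2,240.03 (≈ $11.0893 each)
After Jan 13: 559 on hand, pool $7,238.03 (≈ $12.9482 each)
Jan 14, sell 266: 266/559 × $7,238.03 → $3,444.21
Total COGS = $2,411.49 + $1,454.58 + $1,736.50 + $3,444.21 = $9,046.78
Ending inventory (cost pool remaining) = $3,793.82
Check: goods available $12,840.60 = COGS $9,046.78 + ending $3,793.82

COGS = $9,046.78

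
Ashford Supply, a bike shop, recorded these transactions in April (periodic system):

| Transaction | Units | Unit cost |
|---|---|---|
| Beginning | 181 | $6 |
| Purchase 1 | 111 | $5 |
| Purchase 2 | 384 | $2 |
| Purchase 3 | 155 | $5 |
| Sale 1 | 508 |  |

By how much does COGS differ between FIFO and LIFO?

FIFO COGS: 181 @ $6 + 111 @ $5 + 216 @ $2 = $2,073
LIFO COGS: 155 @ $5 + 353 @ $2 = $1,481
Difference = |$2,073 − $1,481| = $592

$592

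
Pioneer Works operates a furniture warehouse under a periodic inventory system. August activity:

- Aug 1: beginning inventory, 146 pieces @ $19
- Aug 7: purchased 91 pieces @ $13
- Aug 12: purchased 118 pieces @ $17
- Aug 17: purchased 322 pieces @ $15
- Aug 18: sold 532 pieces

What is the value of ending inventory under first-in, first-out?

Aug 18, 532 sold [FIFO — oldest first]: 146 @ $19 + 91 @ $13 + 118 @ $17 + 177 @ $15 = $8,618
Ending inventory: 145 @ $15 = $2,175
Check: goods available $10,793 = COGS $8,618 + ending $2,175

Ending inventory = $2,175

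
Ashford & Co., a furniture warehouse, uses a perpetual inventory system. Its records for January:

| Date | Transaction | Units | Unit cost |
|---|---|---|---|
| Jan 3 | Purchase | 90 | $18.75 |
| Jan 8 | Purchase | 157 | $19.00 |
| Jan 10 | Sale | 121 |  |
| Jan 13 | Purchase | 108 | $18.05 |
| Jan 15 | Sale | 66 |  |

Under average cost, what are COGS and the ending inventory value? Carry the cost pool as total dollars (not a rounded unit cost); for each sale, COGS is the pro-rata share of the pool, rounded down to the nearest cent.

COGS = $3,509.79; ending inventory = $3,110.11

After Jan 3: 90 on hand, pool $1,687.50 (≈ $18.7500 each)
After Jan 8: 247 on hand, pool $4,670.50 (≈ $18.9089 each)
Jan 10, sell 121: 121/247 × $4,670.50 → $2,287.97
After Jan 13: 234 on hand, pool $4,331.93 (≈ $18.5125 each)
Jan 15, sell 66: 66/234 × $4,331.93 → $1,221.82
Total COGS = $2,287.97 + $1,221.82 = $3,509.79
Ending inventory (cost pool remaining) = $3,110.11
Check: goods available $6,619.90 = COGS $3,509.79 + ending $3,110.11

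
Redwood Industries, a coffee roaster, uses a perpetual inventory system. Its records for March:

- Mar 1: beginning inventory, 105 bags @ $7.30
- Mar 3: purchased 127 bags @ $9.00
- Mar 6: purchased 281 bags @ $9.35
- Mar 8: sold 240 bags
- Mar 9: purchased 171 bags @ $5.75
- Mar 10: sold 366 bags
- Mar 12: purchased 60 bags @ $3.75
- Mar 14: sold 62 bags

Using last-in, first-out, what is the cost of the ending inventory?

Mar 8, 240 sold [LIFO — newest first]: 240 @ $9.35 = $2,244.00
Mar 10, 366 sold [LIFO — newest first]: 171 @ $5.75 + 41 @ $9.35 + 127 @ $9.00 + 27 @ $7.30 = $2,706.70
Mar 14, 62 sold [LIFO — newest first]: 60 @ $3.75 + 2 @ $7.30 = $239.60
Total COGS = $2,244.00 + $2,706.70 + $239.60 = $5,190.30
Ending inventory: 76 @ $7.30 = $554.80

Ending inventory = $554.80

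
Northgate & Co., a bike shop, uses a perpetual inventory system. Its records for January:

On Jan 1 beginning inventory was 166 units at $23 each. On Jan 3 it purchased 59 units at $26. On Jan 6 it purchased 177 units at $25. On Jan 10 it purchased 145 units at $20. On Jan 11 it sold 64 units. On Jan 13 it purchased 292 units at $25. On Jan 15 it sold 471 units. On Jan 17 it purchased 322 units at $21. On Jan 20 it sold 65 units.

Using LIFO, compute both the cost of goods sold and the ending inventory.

COGS = $14,015; ending inventory = $12,724

Jan 11, 64 sold [LIFO — newest first]: 64 @ $20 = $1,280
Jan 15, 471 sold [LIFO — newest first]: 292 @ $25 + 81 @ $20 + 98 @ $25 = $11,370
Jan 20, 65 sold [LIFO — newest first]: 65 @ $21 = $1,365
Total COGS = $1,280 + $11,370 + $1,365 = $14,015
Ending inventory: 166 @ $23 + 59 @ $26 + 79 @ $25 + 257 @ $21 = $12,724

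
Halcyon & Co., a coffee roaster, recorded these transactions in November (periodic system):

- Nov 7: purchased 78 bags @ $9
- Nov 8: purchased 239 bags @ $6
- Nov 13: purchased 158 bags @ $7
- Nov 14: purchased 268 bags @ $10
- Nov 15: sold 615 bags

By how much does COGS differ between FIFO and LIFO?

$278

FIFO COGS: 78 @ $9 + 239 @ $6 + 158 @ $7 + 140 @ $10 = $4,642
LIFO COGS: 268 @ $10 + 158 @ $7 + 189 @ $6 = $4,920
Difference = |$4,642 − $4,920| = $278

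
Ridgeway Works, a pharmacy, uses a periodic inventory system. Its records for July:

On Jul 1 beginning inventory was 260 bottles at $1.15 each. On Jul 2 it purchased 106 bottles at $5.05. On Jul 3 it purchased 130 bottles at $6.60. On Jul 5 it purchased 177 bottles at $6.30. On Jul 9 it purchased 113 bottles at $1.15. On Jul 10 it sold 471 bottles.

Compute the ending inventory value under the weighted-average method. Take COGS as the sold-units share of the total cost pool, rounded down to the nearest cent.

Jul 10, sell 471: 471/786 × $2,937.35 → $1,760.16
Ending inventory (cost pool remaining) = $1,177.19
Check: goods available $2,937.35 = COGS $1,760.16 + ending $1,177.19

Ending inventory = $1,177.19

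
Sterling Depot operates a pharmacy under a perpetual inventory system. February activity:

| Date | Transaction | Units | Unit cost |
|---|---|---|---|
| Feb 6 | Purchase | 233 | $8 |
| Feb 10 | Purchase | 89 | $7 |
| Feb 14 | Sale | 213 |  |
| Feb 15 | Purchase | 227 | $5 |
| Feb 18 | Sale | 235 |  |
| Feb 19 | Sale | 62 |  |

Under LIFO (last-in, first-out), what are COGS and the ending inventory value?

COGS = $3,310; ending inventory = $312

Feb 14, 213 sold [LIFO — newest first]: 89 @ $7 + 124 @ $8 = $1,615
Feb 18, 235 sold [LIFO — newest first]: 227 @ $5 + 8 @ $8 = $1,199
Feb 19, 62 sold [LIFO — newest first]: 62 @ $8 = $496
Total COGS = $1,615 + $1,199 + $496 = $3,310
Ending inventory: 39 @ $8 = $312
Check: goods available $3,622 = COGS $3,310 + ending $312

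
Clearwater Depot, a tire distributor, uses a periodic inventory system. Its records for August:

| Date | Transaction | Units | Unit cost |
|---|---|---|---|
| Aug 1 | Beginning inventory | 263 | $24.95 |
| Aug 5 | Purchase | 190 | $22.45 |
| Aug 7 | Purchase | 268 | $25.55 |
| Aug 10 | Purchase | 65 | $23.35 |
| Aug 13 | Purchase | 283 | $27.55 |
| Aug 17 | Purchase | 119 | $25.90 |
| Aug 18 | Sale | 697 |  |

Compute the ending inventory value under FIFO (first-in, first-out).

Aug 18, 697 sold [FIFO — oldest first]: 263 @ $24.95 + 190 @ $22.45 + 244 @ $25.55 = $17,061.55
Ending inventory: 24 @ $25.55 + 65 @ $23.35 + 283 @ $27.55 + 119 @ $25.90 = $13,009.70
Check: goods available $30,071.25 = COGS $17,061.55 + ending $13,009.70

Ending inventory = $13,009.70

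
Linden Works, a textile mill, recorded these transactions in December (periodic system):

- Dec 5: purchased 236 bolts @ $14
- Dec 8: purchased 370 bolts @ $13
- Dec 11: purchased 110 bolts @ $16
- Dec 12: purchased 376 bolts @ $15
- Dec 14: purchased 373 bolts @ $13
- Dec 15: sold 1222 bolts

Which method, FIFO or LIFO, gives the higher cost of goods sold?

FIFO

FIFO COGS: 236 @ $14 + 370 @ $13 + 110 @ $16 + 376 @ $15 + 130 @ $13 = $17,204
LIFO COGS: 373 @ $13 + 376 @ $15 + 110 @ $16 + 363 @ $13 = $16,968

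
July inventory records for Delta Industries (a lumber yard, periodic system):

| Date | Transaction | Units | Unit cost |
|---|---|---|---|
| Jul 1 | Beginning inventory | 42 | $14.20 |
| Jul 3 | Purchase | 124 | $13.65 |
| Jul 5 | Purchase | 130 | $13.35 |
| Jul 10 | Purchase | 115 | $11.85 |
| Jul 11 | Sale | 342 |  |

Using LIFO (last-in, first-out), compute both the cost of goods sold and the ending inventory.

COGS = $4,422.30; ending inventory = $964.95

Jul 11, 342 sold [LIFO — newest first]: 115 @ $11.85 + 130 @ $13.35 + 97 @ $13.65 = $4,422.30
Ending inventory: 42 @ $14.20 + 27 @ $13.65 = $964.95
Check: goods available $5,387.25 = COGS $4,422.30 + ending $964.95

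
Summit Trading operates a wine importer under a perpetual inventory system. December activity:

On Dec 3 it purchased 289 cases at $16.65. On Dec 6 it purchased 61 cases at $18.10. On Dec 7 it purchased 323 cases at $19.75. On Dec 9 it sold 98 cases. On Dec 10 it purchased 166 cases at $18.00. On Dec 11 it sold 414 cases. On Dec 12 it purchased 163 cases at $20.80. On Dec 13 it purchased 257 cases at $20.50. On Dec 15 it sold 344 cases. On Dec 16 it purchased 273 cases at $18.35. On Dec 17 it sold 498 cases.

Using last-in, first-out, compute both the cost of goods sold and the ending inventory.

Dec 9, 98 sold [LIFO — newest first]: 98 @ $19.75 = $1,935.50
Dec 11, 414 sold [LIFO — newest first]: 166 @ $18.00 + 225 @ $19.75 + 23 @ $18.10 = $7,848.05
Dec 15, 344 sold [LIFO — newest first]: 257 @ $20.50 + 87 @ $20.80 = $7,078.10
Dec 17, 498 sold [LIFO — newest first]: 273 @ $18.35 + 76 @ $20.80 + 38 @ $18.10 + 111 @ $16.65 = $9,126.30
Total COGS = $1,935.50 + $7,848.05 + $7,078.10 + $9,126.30 = $25,987.95
Ending inventory: 178 @ $16.65 = $2,963.70

COGS = $25,987.95; ending inventory = $2,963.70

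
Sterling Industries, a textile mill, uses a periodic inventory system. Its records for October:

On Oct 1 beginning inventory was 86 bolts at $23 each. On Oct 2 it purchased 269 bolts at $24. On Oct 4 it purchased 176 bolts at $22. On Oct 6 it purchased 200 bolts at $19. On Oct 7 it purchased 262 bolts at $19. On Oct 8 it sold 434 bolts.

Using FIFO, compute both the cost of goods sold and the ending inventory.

COGS = $10,172; ending inventory = $10,912

Oct 8, 434 sold [FIFO — oldest first]: 86 @ $23 + 269 @ $24 + 79 @ $22 = $10,172
Ending inventory: 97 @ $22 + 200 @ $19 + 262 @ $19 = $10,912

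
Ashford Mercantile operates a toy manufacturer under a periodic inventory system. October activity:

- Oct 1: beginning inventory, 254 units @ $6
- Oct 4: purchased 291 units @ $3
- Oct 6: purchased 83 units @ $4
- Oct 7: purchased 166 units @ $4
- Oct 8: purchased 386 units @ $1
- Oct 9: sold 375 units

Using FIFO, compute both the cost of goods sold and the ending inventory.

Oct 9, 375 sold [FIFO — oldest first]: 254 @ $6 + 121 @ $3 = $1,887
Ending inventory: 170 @ $3 + 83 @ $4 + 166 @ $4 + 386 @ $1 = $1,892
Check: goods available $3,779 = COGS $1,887 + ending $1,892

COGS = $1,887; ending inventory = $1,892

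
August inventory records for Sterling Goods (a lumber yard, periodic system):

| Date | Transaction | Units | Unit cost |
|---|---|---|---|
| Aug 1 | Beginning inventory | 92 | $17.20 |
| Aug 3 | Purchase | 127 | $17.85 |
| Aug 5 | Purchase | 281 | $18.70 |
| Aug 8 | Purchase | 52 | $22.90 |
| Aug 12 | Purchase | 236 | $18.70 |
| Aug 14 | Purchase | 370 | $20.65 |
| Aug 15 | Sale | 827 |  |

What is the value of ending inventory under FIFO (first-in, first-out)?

Aug 15, 827 sold [FIFO — oldest first]: 92 @ $17.20 + 127 @ $17.85 + 281 @ $18.70 + 52 @ $22.90 + 236 @ $18.70 + 39 @ $20.65 = $15,513.40
Ending inventory: 331 @ $20.65 = $6,835.15
Check: goods available $22,348.55 = COGS $15,513.40 + ending $6,835.15

Ending inventory = $6,835.15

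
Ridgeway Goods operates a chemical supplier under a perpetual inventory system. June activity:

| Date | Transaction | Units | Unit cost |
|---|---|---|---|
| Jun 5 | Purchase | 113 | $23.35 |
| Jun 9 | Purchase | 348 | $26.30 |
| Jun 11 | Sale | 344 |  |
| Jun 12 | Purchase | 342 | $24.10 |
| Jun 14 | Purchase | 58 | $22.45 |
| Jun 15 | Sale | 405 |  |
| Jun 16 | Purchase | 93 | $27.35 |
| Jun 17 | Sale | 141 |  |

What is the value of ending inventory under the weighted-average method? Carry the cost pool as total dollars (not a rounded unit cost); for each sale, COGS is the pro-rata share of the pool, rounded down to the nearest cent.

Ending inventory = $1,641.98

After Jun 5: 113 on hand, pool $2,638.55 (≈ $23.3500 each)
After Jun 9: 461 on hand, pool $11,790.95 (≈ $25.5769 each)
Jun 11, sell 344: 344/461 × $11,790.95 → $8,798.45
After Jun 12: 459 on hand, pool $11,234.70 (≈ $24.4765 each)
After Jun 14: 517 on hand, pool $12,536.80 (≈ $24.2491 each)
Jun 15, sell 405: 405/517 × $12,536.80 → $9,820.89
After Jun 16: 205 on hand, pool $5,259.46 (≈ $25.6559 each)
Jun 17, sell 141: 141/205 × $5,259.46 → $3,617.48
Total COGS = $8,798.45 + $9,820.89 + $3,617.48 = $22,236.82
Ending inventory (cost pool remaining) = $1,641.98
Check: goods available $23,878.80 = COGS $22,236.82 + ending $1,641.98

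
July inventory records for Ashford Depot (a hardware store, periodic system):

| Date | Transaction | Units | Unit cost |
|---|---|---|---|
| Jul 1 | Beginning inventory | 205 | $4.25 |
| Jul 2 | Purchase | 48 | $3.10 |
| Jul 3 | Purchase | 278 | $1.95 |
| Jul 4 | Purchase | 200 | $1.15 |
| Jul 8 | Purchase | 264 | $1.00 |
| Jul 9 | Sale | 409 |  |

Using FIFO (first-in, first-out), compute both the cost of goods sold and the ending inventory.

COGS = $1,324.25; ending inventory = $731.90

Jul 9, 409 sold [FIFO — oldest first]: 205 @ $4.25 + 48 @ $3.10 + 156 @ $1.95 = $1,324.25
Ending inventory: 122 @ $1.95 + 200 @ $1.15 + 264 @ $1.00 = $731.90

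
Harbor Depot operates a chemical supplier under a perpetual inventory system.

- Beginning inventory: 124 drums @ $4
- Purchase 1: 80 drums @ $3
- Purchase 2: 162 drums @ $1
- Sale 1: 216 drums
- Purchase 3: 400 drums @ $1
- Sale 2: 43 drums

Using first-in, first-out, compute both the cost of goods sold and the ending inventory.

COGS = $791; ending inventory = $507

Sale 1 (216) [FIFO — oldest first]: 124 @ $4 + 80 @ $3 + 12 @ $1 = $748
Sale 2 (43) [FIFO — oldest first]: 43 @ $1 = $43
Total COGS = $748 + $43 = $791
Ending inventory: 107 @ $1 + 400 @ $1 = $507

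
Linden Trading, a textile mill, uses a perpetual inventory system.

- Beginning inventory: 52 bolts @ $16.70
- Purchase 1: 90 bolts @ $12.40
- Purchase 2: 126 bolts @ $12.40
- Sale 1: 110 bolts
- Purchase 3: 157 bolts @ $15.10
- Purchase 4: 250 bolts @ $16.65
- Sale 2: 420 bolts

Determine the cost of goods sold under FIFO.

Sale 1 (110) [FIFO — oldest first]: 52 @ $16.70 + 58 @ $12.40 = $1,587.60
Sale 2 (420) [FIFO — oldest first]: 32 @ $12.40 + 126 @ $12.40 + 157 @ $15.10 + 105 @ $16.65 = $6,078.15
Total COGS = $1,587.60 + $6,078.15 = $7,665.75
Ending inventory: 145 @ $16.65 = $2,414.25
Check: goods available $10,080.00 = COGS $7,665.75 + ending $2,414.25

COGS = $7,665.75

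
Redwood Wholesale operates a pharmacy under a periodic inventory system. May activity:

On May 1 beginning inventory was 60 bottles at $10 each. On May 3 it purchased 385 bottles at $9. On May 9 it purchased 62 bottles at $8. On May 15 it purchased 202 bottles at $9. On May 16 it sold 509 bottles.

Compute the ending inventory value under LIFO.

Ending inventory = $1,860

May 16, 509 sold [LIFO — newest first]: 202 @ $9 + 62 @ $8 + 245 @ $9 = $4,519
Ending inventory: 60 @ $10 + 140 @ $9 = $1,860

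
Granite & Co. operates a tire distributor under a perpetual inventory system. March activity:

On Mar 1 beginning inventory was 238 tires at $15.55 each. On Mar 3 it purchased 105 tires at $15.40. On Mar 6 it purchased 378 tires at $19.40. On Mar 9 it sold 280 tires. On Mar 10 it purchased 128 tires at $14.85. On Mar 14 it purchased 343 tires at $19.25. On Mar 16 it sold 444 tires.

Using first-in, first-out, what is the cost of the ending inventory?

Ending inventory = $8,459.00

Mar 9, 280 sold [FIFO — oldest first]: 238 @ $15.55 + 42 @ $15.40 = $4,347.70
Mar 16, 444 sold [FIFO — oldest first]: 63 @ $15.40 + 378 @ $19.40 + 3 @ $14.85 = $8,347.95
Total COGS = $4,347.70 + $8,347.95 = $12,695.65
Ending inventory: 125 @ $14.85 + 343 @ $19.25 = $8,459.00
Check: goods available $21,154.65 = COGS $12,695.65 + ending $8,459.00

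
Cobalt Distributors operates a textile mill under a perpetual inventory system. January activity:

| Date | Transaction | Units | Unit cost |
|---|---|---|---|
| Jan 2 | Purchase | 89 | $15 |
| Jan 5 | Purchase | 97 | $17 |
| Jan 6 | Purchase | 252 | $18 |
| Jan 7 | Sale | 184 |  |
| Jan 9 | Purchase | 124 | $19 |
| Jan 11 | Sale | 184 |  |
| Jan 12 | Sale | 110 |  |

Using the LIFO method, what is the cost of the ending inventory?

Ending inventory = $1,260

Jan 7, 184 sold [LIFO — newest first]: 184 @ $18 = $3,312
Jan 11, 184 sold [LIFO — newest first]: 124 @ $19 + 60 @ $18 = $3,436
Jan 12, 110 sold [LIFO — newest first]: 8 @ $18 + 97 @ $17 + 5 @ $15 = $1,868
Total COGS = $3,312 + $3,436 + $1,868 = $8,616
Ending inventory: 84 @ $15 = $1,260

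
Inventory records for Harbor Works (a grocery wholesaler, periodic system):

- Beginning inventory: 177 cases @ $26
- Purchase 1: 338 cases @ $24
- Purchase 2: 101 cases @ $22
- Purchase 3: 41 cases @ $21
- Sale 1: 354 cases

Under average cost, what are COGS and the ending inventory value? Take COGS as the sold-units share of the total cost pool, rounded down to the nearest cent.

Sale 1, sell 354: 354/657 × $15,797.00 → $8,511.62
Ending inventory (cost pool remaining) = $7,285.38

COGS = $8,511.62; ending inventory = $7,285.38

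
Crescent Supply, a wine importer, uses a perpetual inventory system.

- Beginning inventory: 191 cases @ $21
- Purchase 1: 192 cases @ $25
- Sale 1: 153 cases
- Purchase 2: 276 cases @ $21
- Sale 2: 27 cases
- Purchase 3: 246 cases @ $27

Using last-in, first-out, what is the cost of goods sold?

COGS = $4,392

Sale 1 (153) [LIFO — newest first]: 153 @ $25 = $3,825
Sale 2 (27) [LIFO — newest first]: 27 @ $21 = $567
Total COGS = $3,825 + $567 = $4,392
Ending inventory: 191 @ $21 + 39 @ $25 + 249 @ $21 + 246 @ $27 = $16,857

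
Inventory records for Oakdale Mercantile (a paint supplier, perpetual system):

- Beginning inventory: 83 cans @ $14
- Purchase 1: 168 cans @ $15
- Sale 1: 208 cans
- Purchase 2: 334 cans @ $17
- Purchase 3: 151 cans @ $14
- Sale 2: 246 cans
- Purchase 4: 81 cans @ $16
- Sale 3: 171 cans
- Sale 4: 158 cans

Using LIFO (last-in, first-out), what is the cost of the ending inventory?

Ending inventory = $476

Sale 1 (208) [LIFO — newest first]: 168 @ $15 + 40 @ $14 = $3,080
Sale 2 (246) [LIFO — newest first]: 151 @ $14 + 95 @ $17 = $3,729
Sale 3 (171) [LIFO — newest first]: 81 @ $16 + 90 @ $17 = $2,826
Sale 4 (158) [LIFO — newest first]: 149 @ $17 + 9 @ $14 = $2,659
Total COGS = $3,080 + $3,729 + $2,826 + $2,659 = $12,294
Ending inventory: 34 @ $14 = $476
Check: goods available $12,770 = COGS $12,294 + ending $476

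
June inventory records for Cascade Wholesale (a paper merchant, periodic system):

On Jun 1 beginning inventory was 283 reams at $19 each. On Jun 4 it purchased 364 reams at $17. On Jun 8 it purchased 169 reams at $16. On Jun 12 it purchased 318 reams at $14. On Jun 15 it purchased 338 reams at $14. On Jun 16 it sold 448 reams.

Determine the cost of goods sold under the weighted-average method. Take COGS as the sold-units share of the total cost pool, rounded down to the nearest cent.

COGS = $7,137.86

Jun 16, sell 448: 448/1472 × $23,453.00 → $7,137.86
Ending inventory (cost pool remaining) = $16,315.14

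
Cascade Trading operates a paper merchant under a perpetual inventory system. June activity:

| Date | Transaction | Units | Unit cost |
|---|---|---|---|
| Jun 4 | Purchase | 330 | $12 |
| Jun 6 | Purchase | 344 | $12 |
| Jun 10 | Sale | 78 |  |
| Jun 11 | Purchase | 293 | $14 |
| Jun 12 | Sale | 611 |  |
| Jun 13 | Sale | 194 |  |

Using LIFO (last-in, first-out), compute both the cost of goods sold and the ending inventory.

Jun 10, 78 sold [LIFO — newest first]: 78 @ $12 = $936
Jun 12, 611 sold [LIFO — newest first]: 293 @ $14 + 266 @ $12 + 52 @ $12 = $7,918
Jun 13, 194 sold [LIFO — newest first]: 194 @ $12 = $2,328
Total COGS = $936 + $7,918 + $2,328 = $11,182
Ending inventory: 84 @ $12 = $1,008
Check: goods available $12,190 = COGS $11,182 + ending $1,008

COGS = $11,182; ending inventory = $1,008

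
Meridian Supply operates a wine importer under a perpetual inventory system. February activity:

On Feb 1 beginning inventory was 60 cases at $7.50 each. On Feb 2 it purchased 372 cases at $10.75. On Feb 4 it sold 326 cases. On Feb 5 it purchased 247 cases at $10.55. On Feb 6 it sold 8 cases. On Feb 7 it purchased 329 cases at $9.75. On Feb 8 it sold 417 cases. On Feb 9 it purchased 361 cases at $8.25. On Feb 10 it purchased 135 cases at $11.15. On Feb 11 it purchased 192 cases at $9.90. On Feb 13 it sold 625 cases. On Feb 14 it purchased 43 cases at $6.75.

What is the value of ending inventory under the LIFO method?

Feb 4, 326 sold [LIFO — newest first]: 326 @ $10.75 = $3,504.50
Feb 6, 8 sold [LIFO — newest first]: 8 @ $10.55 = $84.40
Feb 8, 417 sold [LIFO — newest first]: 329 @ $9.75 + 88 @ $10.55 = $4,136.15
Feb 13, 625 sold [LIFO — newest first]: 192 @ $9.90 + 135 @ $11.15 + 298 @ $8.25 = $5,864.55
Total COGS = $3,504.50 + $84.40 + $4,136.15 + $5,864.55 = $13,589.60
Ending inventory: 60 @ $7.50 + 46 @ $10.75 + 151 @ $10.55 + 63 @ $8.25 + 43 @ $6.75 = $3,347.55

Ending inventory = $3,347.55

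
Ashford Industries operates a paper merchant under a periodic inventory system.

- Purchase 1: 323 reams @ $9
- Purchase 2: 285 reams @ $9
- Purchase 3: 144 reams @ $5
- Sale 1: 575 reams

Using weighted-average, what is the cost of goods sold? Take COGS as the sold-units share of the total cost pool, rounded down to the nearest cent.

Sale 1, sell 575: 575/752 × $6,192.00 → $4,734.57
Ending inventory (cost pool remaining) = $1,457.43

COGS = $4,734.57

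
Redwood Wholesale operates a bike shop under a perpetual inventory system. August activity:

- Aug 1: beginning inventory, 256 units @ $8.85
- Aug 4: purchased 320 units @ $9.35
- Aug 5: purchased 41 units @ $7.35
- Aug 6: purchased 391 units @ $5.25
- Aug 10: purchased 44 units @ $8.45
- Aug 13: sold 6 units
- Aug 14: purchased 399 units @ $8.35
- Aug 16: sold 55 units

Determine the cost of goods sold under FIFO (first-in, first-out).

Aug 13, 6 sold [FIFO — oldest first]: 6 @ $8.85 = $53.10
Aug 16, 55 sold [FIFO — oldest first]: 55 @ $8.85 = $486.75
Total COGS = $53.10 + $486.75 = $539.85
Ending inventory: 195 @ $8.85 + 320 @ $9.35 + 41 @ $7.35 + 391 @ $5.25 + 44 @ $8.45 + 399 @ $8.35 = $10,775.30
Check: goods available $11,315.15 = COGS $539.85 + ending $10,775.30

COGS = $539.85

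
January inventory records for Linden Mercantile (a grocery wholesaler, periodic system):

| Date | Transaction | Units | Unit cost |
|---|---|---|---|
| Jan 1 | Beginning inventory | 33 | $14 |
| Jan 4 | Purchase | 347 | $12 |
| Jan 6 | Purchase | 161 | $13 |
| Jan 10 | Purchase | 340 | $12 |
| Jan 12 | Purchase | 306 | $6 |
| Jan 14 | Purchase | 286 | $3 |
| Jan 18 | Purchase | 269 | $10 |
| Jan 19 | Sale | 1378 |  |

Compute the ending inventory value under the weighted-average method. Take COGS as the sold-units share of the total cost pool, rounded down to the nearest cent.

Ending inventory = $3,381.53

Jan 19, sell 1378: 1378/1742 × $16,183.00 → $12,801.47
Ending inventory (cost pool remaining) = $3,381.53
Check: goods available $16,183.00 = COGS $12,801.47 + ending $3,381.53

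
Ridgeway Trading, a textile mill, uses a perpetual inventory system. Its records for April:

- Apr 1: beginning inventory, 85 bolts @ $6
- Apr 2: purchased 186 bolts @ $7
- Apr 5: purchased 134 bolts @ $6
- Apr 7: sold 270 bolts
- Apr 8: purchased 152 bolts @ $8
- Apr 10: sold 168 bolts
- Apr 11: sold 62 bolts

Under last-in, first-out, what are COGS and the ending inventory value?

Apr 7, 270 sold [LIFO — newest first]: 134 @ $6 + 136 @ $7 = $1,756
Apr 10, 168 sold [LIFO — newest first]: 152 @ $8 + 16 @ $7 = $1,328
Apr 11, 62 sold [LIFO — newest first]: 34 @ $7 + 28 @ $6 = $406
Total COGS = $1,756 + $1,328 + $406 = $3,490
Ending inventory: 57 @ $6 = $342

COGS = $3,490; ending inventory = $342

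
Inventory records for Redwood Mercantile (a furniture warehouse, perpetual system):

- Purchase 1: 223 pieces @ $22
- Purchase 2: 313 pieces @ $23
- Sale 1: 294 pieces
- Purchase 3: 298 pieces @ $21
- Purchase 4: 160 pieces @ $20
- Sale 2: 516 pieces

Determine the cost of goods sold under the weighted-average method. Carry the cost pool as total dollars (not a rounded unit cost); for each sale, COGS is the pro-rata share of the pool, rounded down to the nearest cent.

COGS = $17,640.29

After Purchase 1: 223 on hand, pool $4,906.00 (≈ $22.0000 each)
After Purchase 2: 536 on hand, pool $12,105.00 (≈ $22.5840 each)
Sale 1, sell 294: 294/536 × $12,105.00 → $6,639.68
After Purchase 3: 540 on hand, pool $11,723.32 (≈ $21.7099 each)
After Purchase 4: 700 on hand, pool $14,923.32 (≈ $21.3190 each)
Sale 2, sell 516: 516/700 × $14,923.32 → $11,000.61
Total COGS = $6,639.68 + $11,000.61 = $17,640.29
Ending inventory (cost pool remaining) = $3,922.71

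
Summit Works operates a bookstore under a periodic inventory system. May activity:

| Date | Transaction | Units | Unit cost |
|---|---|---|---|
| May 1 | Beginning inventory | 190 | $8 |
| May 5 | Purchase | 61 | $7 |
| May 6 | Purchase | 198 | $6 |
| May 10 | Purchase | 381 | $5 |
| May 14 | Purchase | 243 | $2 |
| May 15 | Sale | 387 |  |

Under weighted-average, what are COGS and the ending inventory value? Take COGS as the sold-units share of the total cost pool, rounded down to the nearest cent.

COGS = $1,993.06; ending inventory = $3,532.94

May 15, sell 387: 387/1073 × $5,526.00 → $1,993.06
Ending inventory (cost pool remaining) = $3,532.94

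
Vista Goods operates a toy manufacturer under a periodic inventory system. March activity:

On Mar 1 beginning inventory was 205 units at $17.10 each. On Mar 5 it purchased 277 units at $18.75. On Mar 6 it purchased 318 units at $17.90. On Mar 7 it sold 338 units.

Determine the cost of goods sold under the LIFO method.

Mar 7, 338 sold [LIFO — newest first]: 318 @ $17.90 + 20 @ $18.75 = $6,067.20
Ending inventory: 205 @ $17.10 + 257 @ $18.75 = $8,324.25
Check: goods available $14,391.45 = COGS $6,067.20 + ending $8,324.25

COGS = $6,067.20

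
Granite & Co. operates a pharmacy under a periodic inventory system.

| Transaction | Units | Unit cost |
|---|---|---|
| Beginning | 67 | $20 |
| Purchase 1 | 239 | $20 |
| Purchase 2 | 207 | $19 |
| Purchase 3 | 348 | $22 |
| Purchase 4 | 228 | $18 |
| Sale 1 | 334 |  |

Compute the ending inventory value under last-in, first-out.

Ending inventory = $15,377

Sale 1 (334) [LIFO — newest first]: 228 @ $18 + 106 @ $22 = $6,436
Ending inventory: 67 @ $20 + 239 @ $20 + 207 @ $19 + 242 @ $22 = $15,377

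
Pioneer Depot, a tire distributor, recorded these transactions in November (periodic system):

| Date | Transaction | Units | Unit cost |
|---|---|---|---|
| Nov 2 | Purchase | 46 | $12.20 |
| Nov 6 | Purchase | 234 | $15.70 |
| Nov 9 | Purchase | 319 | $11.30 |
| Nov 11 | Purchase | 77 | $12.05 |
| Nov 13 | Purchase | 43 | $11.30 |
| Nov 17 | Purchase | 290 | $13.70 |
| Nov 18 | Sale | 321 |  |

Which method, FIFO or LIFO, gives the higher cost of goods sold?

FIFO

FIFO COGS: 46 @ $12.20 + 234 @ $15.70 + 41 @ $11.30 = $4,698.30
LIFO COGS: 290 @ $13.70 + 31 @ $11.30 = $4,323.30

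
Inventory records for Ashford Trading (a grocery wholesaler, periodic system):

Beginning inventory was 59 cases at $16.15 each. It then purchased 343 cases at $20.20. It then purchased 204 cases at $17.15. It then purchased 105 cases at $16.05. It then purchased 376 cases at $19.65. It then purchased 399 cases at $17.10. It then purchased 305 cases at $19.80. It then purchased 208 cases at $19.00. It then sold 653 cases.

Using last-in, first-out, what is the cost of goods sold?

COGS = $12,385.00

Sale 1 (653) [LIFO — newest first]: 208 @ $19.00 + 305 @ $19.80 + 140 @ $17.10 = $12,385.00
Ending inventory: 59 @ $16.15 + 343 @ $20.20 + 204 @ $17.15 + 105 @ $16.05 + 376 @ $19.65 + 259 @ $17.10 = $24,882.60
Check: goods available $37,267.60 = COGS $12,385.00 + ending $24,882.60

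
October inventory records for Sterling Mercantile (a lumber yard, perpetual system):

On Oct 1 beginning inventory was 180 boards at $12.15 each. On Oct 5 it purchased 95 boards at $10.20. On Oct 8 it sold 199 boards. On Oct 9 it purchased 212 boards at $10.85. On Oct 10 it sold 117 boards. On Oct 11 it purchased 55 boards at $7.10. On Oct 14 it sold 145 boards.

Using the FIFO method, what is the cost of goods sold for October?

COGS = $5,174.10

Oct 8, 199 sold [FIFO — oldest first]: 180 @ $12.15 + 19 @ $10.20 = $2,380.80
Oct 10, 117 sold [FIFO — oldest first]: 76 @ $10.20 + 41 @ $10.85 = $1,220.05
Oct 14, 145 sold [FIFO — oldest first]: 145 @ $10.85 = $1,573.25
Total COGS = $2,380.80 + $1,220.05 + $1,573.25 = $5,174.10
Ending inventory: 26 @ $10.85 + 55 @ $7.10 = $672.60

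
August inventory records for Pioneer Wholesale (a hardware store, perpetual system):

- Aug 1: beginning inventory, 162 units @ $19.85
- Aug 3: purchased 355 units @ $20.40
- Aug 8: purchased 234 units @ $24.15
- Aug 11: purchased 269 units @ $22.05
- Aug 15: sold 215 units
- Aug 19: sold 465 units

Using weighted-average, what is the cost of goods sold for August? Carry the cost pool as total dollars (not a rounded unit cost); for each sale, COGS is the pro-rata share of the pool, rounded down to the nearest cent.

COGS = $14,693.49

After Aug 1: 162 on hand, pool $3,215.70 (≈ $19.8500 each)
After Aug 3: 517 on hand, pool $10,457.70 (≈ $20.2277 each)
After Aug 8: 751 on hand, pool $16,108.80 (≈ $21.4498 each)
After Aug 11: 1020 on hand, pool $22,040.25 (≈ $21.6081 each)
Aug 15, sell 215: 215/1020 × $22,040.25 → $4,645.73
Aug 19, sell 465: 465/805 × $17,394.52 → $10,047.76
Total COGS = $4,645.73 + $10,047.76 = $14,693.49
Ending inventory (cost pool remaining) = $7,346.76
Check: goods available $22,040.25 = COGS $14,693.49 + ending $7,346.76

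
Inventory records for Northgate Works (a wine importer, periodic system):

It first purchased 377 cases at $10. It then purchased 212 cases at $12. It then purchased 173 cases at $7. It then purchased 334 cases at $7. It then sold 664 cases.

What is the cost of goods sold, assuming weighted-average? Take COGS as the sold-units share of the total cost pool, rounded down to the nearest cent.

COGS = $5,975.39

Sale 1, sell 664: 664/1096 × $9,863.00 → $5,975.39
Ending inventory (cost pool remaining) = $3,887.61
Check: goods available $9,863.00 = COGS $5,975.39 + ending $3,887.61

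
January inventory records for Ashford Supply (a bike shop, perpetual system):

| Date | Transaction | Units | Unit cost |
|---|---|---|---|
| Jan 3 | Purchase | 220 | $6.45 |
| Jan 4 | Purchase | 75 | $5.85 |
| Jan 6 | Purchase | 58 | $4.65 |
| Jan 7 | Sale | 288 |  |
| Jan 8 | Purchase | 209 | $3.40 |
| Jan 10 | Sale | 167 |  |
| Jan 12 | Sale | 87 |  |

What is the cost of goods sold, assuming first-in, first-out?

Jan 7, 288 sold [FIFO — oldest first]: 220 @ $6.45 + 68 @ $5.85 = $1,816.80
Jan 10, 167 sold [FIFO — oldest first]: 7 @ $5.85 + 58 @ $4.65 + 102 @ $3.40 = $657.45
Jan 12, 87 sold [FIFO — oldest first]: 87 @ $3.40 = $295.80
Total COGS = $1,816.80 + $657.45 + $295.80 = $2,770.05
Ending inventory: 20 @ $3.40 = $68.00

COGS = $2,770.05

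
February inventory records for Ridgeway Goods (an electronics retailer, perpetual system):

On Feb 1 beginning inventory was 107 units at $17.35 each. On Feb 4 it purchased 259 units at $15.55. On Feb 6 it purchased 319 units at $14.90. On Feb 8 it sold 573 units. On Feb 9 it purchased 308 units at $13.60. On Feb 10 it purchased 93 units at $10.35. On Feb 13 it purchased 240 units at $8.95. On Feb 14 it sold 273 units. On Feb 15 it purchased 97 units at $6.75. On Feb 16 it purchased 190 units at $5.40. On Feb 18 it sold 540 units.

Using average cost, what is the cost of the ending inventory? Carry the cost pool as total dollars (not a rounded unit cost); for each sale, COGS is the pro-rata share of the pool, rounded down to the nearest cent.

Ending inventory = $2,202.64

After Feb 1: 107 on hand, pool $1,856.45 (≈ $17.3500 each)
After Feb 4: 366 on hand, pool $5,883.90 (≈ $16.0762 each)
After Feb 6: 685 on hand, pool $10,637.00 (≈ $15.5285 each)
Feb 8, sell 573: 573/685 × $10,637.00 → $8,897.81
After Feb 9: 420 on hand, pool $5,927.99 (≈ $14.1143 each)
After Feb 10: 513 on hand, pool $6,890.54 (≈ $13.4319 each)
After Feb 13: 753 on hand, pool $9,038.54 (≈ $12.0034 each)
Feb 14, sell 273: 273/753 × $9,038.54 → $3,276.92
After Feb 15: 577 on hand, pool $6,416.37 (≈ $11.1202 each)
After Feb 16: 767 on hand, pool $7,442.37 (≈ $9.7032 each)
Feb 18, sell 540: 540/767 × $7,442.37 → $5,239.73
Total COGS = $8,897.81 + $3,276.92 + $5,239.73 = $17,414.46
Ending inventory (cost pool remaining) = $2,202.64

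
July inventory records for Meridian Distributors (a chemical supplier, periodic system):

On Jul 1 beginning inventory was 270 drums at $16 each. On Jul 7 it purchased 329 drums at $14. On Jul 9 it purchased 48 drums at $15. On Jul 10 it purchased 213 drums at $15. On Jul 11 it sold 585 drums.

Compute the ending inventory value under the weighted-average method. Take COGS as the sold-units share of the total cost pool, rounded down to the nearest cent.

Ending inventory = $4,106.14

Jul 11, sell 585: 585/860 × $12,841.00 → $8,734.86
Ending inventory (cost pool remaining) = $4,106.14
Check: goods available $12,841.00 = COGS $8,734.86 + ending $4,106.14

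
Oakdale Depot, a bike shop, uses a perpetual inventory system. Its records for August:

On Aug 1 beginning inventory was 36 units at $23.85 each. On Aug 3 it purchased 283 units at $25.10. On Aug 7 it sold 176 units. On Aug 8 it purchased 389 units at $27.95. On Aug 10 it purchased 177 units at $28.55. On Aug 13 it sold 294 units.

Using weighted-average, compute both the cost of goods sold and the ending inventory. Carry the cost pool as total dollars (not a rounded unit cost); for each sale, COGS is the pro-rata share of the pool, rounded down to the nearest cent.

COGS = $12,476.74; ending inventory = $11,411.06

After Aug 1: 36 on hand, pool $858.60 (≈ $23.8500 each)
After Aug 3: 319 on hand, pool $7,961.90 (≈ $24.9589 each)
Aug 7, sell 176: 176/319 × $7,961.90 → $4,392.77
After Aug 8: 532 on hand, pool $14,441.68 (≈ $27.1460 each)
After Aug 10: 709 on hand, pool $19,495.03 (≈ $27.4965 each)
Aug 13, sell 294: 294/709 × $19,495.03 → $8,083.97
Total COGS = $4,392.77 + $8,083.97 = $12,476.74
Ending inventory (cost pool remaining) = $11,411.06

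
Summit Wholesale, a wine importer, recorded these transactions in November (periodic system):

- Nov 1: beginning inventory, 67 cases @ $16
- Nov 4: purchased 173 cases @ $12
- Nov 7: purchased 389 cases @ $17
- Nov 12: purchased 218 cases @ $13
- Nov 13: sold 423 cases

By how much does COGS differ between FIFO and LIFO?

FIFO COGS: 67 @ $16 + 173 @ $12 + 183 @ $17 = $6,259
LIFO COGS: 218 @ $13 + 205 @ $17 = $6,319
Difference = |$6,259 − $6,319| = $60

$60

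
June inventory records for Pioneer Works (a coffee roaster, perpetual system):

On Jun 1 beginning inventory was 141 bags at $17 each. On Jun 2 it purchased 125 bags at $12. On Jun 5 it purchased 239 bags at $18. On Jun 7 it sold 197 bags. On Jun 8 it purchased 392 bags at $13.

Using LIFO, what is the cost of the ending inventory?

Ending inventory = $9,749

Jun 7, 197 sold [LIFO — newest first]: 197 @ $18 = $3,546
Ending inventory: 141 @ $17 + 125 @ $12 + 42 @ $18 + 392 @ $13 = $9,749
Check: goods available $13,295 = COGS $3,546 + ending $9,749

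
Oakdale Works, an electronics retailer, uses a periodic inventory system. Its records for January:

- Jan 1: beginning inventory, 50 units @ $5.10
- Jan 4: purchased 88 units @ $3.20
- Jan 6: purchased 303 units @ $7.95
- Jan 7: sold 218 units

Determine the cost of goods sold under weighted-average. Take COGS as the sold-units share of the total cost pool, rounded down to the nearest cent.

COGS = $1,456.02

Jan 7, sell 218: 218/441 × $2,945.45 → $1,456.02
Ending inventory (cost pool remaining) = $1,489.43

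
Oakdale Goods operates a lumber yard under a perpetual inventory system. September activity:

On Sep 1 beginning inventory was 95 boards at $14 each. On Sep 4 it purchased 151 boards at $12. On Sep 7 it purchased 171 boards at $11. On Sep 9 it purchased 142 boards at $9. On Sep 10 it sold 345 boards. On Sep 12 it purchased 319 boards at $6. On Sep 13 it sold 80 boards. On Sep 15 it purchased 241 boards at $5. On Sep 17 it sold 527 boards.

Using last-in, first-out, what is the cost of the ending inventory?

Ending inventory = $2,194

Sep 10, 345 sold [LIFO — newest first]: 142 @ $9 + 171 @ $11 + 32 @ $12 = $3,543
Sep 13, 80 sold [LIFO — newest first]: 80 @ $6 = $480
Sep 17, 527 sold [LIFO — newest first]: 241 @ $5 + 239 @ $6 + 47 @ $12 = $3,203
Total COGS = $3,543 + $480 + $3,203 = $7,226
Ending inventory: 95 @ $14 + 72 @ $12 = $2,194
Check: goods available $9,420 = COGS $7,226 + ending $2,194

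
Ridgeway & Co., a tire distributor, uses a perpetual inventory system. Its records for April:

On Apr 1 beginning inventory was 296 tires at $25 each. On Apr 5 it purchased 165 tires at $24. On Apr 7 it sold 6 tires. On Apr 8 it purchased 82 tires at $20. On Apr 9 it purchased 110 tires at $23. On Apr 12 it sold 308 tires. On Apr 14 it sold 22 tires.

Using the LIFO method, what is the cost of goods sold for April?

COGS = $7,626

Apr 7, 6 sold [LIFO — newest first]: 6 @ $24 = $144
Apr 12, 308 sold [LIFO — newest first]: 110 @ $23 + 82 @ $20 + 116 @ $24 = $6,954
Apr 14, 22 sold [LIFO — newest first]: 22 @ $24 = $528
Total COGS = $144 + $6,954 + $528 = $7,626
Ending inventory: 296 @ $25 + 21 @ $24 = $7,904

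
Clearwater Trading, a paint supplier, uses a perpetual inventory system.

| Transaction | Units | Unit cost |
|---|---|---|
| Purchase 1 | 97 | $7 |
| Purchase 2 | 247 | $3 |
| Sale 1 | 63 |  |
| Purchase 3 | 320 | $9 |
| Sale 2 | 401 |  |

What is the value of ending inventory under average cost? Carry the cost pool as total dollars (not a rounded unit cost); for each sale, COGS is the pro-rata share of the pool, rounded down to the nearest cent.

Ending inventory = $1,344.41

After Purchase 1: 97 on hand, pool $679.00 (≈ $7.0000 each)
After Purchase 2: 344 on hand, pool $1,420.00 (≈ $4.1279 each)
Sale 1, sell 63: 63/344 × $1,420.00 → $260.05
After Purchase 3: 601 on hand, pool $4,039.95 (≈ $6.7220 each)
Sale 2, sell 401: 401/601 × $4,039.95 → $2,695.54
Total COGS = $260.05 + $2,695.54 = $2,955.59
Ending inventory (cost pool remaining) = $1,344.41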